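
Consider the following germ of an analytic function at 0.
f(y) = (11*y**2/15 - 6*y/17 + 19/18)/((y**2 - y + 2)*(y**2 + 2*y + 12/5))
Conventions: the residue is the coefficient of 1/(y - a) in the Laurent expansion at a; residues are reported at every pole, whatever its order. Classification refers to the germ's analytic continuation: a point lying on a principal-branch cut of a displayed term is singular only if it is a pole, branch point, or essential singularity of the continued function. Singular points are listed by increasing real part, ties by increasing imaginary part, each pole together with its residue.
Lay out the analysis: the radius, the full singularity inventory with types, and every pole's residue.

Radius of convergence at 0: sqrt(2).
At (-1) - ((1/5)*sqrt(35))*i: a pole of order 1; residue (-3533/98736) + ((23719/609840)*sqrt(35))*i.
At (-1) + ((1/5)*sqrt(35))*i: a pole of order 1; residue (-3533/98736) - ((23719/609840)*sqrt(35))*i.
At (1/2) - ((1/2)*sqrt(7))*i: a pole of order 1; residue (3533/98736) + ((24133/2073456)*sqrt(7))*i.
At (1/2) + ((1/2)*sqrt(7))*i: a pole of order 1; residue (3533/98736) - ((24133/2073456)*sqrt(7))*i.

Denominator factor (y**2 - y + 2): discriminant -7, complex-conjugate roots (1/2) + ((1/2)*sqrt(7))*i and (1/2) - ((1/2)*sqrt(7))*i; poles of order 1, moduli sqrt(2) and sqrt(2).
Denominator factor (y**2 + 2*y + 12/5): discriminant -28/5, complex-conjugate roots (-1) + ((1/5)*sqrt(35))*i and (-1) - ((1/5)*sqrt(35))*i; poles of order 1, moduli (2/5)*sqrt(15) and (2/5)*sqrt(15).
The radius of convergence is the smallest modulus among the singular points: sqrt(2).
The factor y**2 + 2*y + 12/5 splits as (y - a)(y - a') with a = (-1) - ((1/5)*sqrt(35))*i, a' = (-1) + ((1/5)*sqrt(35))*i. At the order-1 pole a set g(y) = (y - a)*f(y) = [(11*y**2/15 - 6*y/17 + 19/18)/(y**2 - y + 2)] / (y - a').
Simple pole: residue = g(a) at a = (-1) - ((1/5)*sqrt(35))*i, which is (-3533/98736) + ((23719/609840)*sqrt(35))*i.
The factor y**2 + 2*y + 12/5 splits as (y - a)(y - a') with a = (-1) + ((1/5)*sqrt(35))*i, a' = (-1) - ((1/5)*sqrt(35))*i. At the order-1 pole a set g(y) = (y - a)*f(y) = [(11*y**2/15 - 6*y/17 + 19/18)/(y**2 - y + 2)] / (y - a').
Simple pole: residue = g(a) at a = (-1) + ((1/5)*sqrt(35))*i, which is (-3533/98736) - ((23719/609840)*sqrt(35))*i.
The factor y**2 - y + 2 splits as (y - a)(y - a') with a = (1/2) - ((1/2)*sqrt(7))*i, a' = (1/2) + ((1/2)*sqrt(7))*i. At the order-1 pole a set g(y) = (y - a)*f(y) = [(11*y**2/15 - 6*y/17 + 19/18)/(y**2 + 2*y + 12/5)] / (y - a').
Simple pole: residue = g(a) at a = (1/2) - ((1/2)*sqrt(7))*i, which is (3533/98736) + ((24133/2073456)*sqrt(7))*i.
The factor y**2 - y + 2 splits as (y - a)(y - a') with a = (1/2) + ((1/2)*sqrt(7))*i, a' = (1/2) - ((1/2)*sqrt(7))*i. At the order-1 pole a set g(y) = (y - a)*f(y) = [(11*y**2/15 - 6*y/17 + 19/18)/(y**2 + 2*y + 12/5)] / (y - a').
Simple pole: residue = g(a) at a = (1/2) + ((1/2)*sqrt(7))*i, which is (3533/98736) - ((24133/2073456)*sqrt(7))*i.
List the singular points by increasing real part (a conjugate pair: the negative imaginary part first).


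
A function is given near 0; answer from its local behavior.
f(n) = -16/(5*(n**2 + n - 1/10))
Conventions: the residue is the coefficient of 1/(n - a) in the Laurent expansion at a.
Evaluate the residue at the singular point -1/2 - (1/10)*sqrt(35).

The residue is (16/35)*sqrt(35).

The factor n**2 + n - 1/10 splits as (n - a)(n - a') with a = -1/2 - (1/10)*sqrt(35), a' = -1/2 + (1/10)*sqrt(35). At the order-1 pole a set g(n) = (n - a)*f(n) = [-16/5] / (n - a').
Simple pole: residue = g(a) at a = -1/2 - (1/10)*sqrt(35), which is (16/35)*sqrt(35).


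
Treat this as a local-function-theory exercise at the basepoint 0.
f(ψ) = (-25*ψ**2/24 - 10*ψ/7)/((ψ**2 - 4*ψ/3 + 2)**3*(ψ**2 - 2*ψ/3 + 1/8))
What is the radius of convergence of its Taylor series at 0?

The radius of convergence is (1/4)*sqrt(2).

Denominator factor (ψ**2 - 2*ψ/3 + 1/8): discriminant -1/18, complex-conjugate roots (1/3) + ((1/12)*sqrt(2))*i and (1/3) - ((1/12)*sqrt(2))*i; poles of order 1, moduli (1/4)*sqrt(2) and (1/4)*sqrt(2).
Denominator factor (ψ**2 - 4*ψ/3 + 2)^3: discriminant -56/9, complex-conjugate roots (2/3) + ((1/3)*sqrt(14))*i and (2/3) - ((1/3)*sqrt(14))*i; poles of order 3, moduli sqrt(2) and sqrt(2).
The radius of convergence is the smallest modulus among the singular points: (1/4)*sqrt(2).


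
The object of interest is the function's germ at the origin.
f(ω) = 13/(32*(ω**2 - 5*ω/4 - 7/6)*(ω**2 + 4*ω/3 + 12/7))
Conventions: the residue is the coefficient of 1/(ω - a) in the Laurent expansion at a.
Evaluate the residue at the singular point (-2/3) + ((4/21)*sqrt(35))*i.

The residue is (177723/3324928) + ((59787/16624640)*sqrt(35))*i.

The factor ω**2 + 4*ω/3 + 12/7 splits as (ω - a)(ω - a') with a = (-2/3) + ((4/21)*sqrt(35))*i, a' = (-2/3) - ((4/21)*sqrt(35))*i. At the order-1 pole a set g(ω) = (ω - a)*f(ω) = [13/(32*(ω**2 - 5*ω/4 - 7/6))] / (ω - a').
Simple pole: residue = g(a) at a = (-2/3) + ((4/21)*sqrt(35))*i, which is (177723/3324928) + ((59787/16624640)*sqrt(35))*i.


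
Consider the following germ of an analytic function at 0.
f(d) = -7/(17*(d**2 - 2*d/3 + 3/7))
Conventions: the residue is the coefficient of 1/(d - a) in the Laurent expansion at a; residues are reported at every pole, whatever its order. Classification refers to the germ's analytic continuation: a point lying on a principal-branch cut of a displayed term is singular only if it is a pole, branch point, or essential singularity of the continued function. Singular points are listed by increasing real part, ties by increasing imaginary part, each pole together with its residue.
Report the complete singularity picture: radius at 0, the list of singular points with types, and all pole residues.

Denominator factor (d**2 - 2*d/3 + 3/7): discriminant -80/63, complex-conjugate roots (1/3) + ((2/21)*sqrt(35))*i and (1/3) - ((2/21)*sqrt(35))*i; poles of order 1, moduli (1/7)*sqrt(21) and (1/7)*sqrt(21).
The radius of convergence is the smallest modulus among the singular points: (1/7)*sqrt(21).
The factor d**2 - 2*d/3 + 3/7 splits as (d - a)(d - a') with a = (1/3) - ((2/21)*sqrt(35))*i, a' = (1/3) + ((2/21)*sqrt(35))*i. At the order-1 pole a set g(d) = (d - a)*f(d) = [-7/17] / (d - a').
Simple pole: residue = g(a) at a = (1/3) - ((2/21)*sqrt(35))*i, which is -((21/340)*sqrt(35))*i.
The factor d**2 - 2*d/3 + 3/7 splits as (d - a)(d - a') with a = (1/3) + ((2/21)*sqrt(35))*i, a' = (1/3) - ((2/21)*sqrt(35))*i. At the order-1 pole a set g(d) = (d - a)*f(d) = [-7/17] / (d - a').
Simple pole: residue = g(a) at a = (1/3) + ((2/21)*sqrt(35))*i, which is ((21/340)*sqrt(35))*i.
List the singular points by increasing real part (a conjugate pair: the negative imaginary part first).

Radius of convergence at 0: (1/7)*sqrt(21).
At (1/3) - ((2/21)*sqrt(35))*i: a pole of order 1; residue -((21/340)*sqrt(35))*i.
At (1/3) + ((2/21)*sqrt(35))*i: a pole of order 1; residue ((21/340)*sqrt(35))*i.


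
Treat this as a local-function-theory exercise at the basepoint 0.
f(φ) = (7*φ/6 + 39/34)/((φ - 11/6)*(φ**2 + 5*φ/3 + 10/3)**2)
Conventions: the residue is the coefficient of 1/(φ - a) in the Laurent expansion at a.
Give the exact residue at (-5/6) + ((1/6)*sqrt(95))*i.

The factor φ**2 + 5*φ/3 + 10/3 splits as (φ - a)(φ - a') with a = (-5/6) + ((1/6)*sqrt(95))*i, a' = (-5/6) - ((1/6)*sqrt(95))*i. At the order-2 pole a set g(φ) = (φ - a)^2*f(φ) = [(7*φ/6 + 39/34)/(φ - 11/6)] / (φ - a')^2.
Order-2 pole: residue = g'(a); g'((-5/6) + ((1/6)*sqrt(95))*i) = (-4022/232713) + ((2746297/2100234825)*sqrt(95))*i, so the residue is (-4022/232713) + ((2746297/2100234825)*sqrt(95))*i.

The residue is (-4022/232713) + ((2746297/2100234825)*sqrt(95))*i.


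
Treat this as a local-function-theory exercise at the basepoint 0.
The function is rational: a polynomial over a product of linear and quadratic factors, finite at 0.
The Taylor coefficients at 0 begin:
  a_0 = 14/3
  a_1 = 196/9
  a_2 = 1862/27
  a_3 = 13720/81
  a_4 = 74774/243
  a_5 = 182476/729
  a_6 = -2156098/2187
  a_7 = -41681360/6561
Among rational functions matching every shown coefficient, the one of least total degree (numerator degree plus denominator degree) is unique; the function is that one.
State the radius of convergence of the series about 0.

The radius of convergence is (1/7)*sqrt(7).

No rational of total degree below 2 reproduces all 8 coefficients; solving the [0/2] Pade equations on them gives f(α) = 2/(3*(α**2 - 2*α/3 + 1/7)), whose expansion matches every shown term.
Denominator factor (α**2 - 2*α/3 + 1/7): discriminant -8/63, complex-conjugate roots (1/3) + ((1/21)*sqrt(14))*i and (1/3) - ((1/21)*sqrt(14))*i; poles of order 1, moduli (1/7)*sqrt(7) and (1/7)*sqrt(7).
The radius of convergence is the smallest modulus among the singular points: (1/7)*sqrt(7).


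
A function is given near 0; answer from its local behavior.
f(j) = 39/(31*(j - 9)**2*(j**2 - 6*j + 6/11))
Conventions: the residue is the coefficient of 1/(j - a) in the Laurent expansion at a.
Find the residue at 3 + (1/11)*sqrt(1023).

The residue is 3146/316231 + (23309/58818966)*sqrt(1023).

The factor j**2 - 6*j + 6/11 splits as (j - a)(j - a') with a = 3 + (1/11)*sqrt(1023), a' = 3 - (1/11)*sqrt(1023). At the order-1 pole a set g(j) = (j - a)*f(j) = [39/(31*(j - 9)**2)] / (j - a').
Simple pole: residue = g(a) at a = 3 + (1/11)*sqrt(1023), which is 3146/316231 + (23309/58818966)*sqrt(1023).


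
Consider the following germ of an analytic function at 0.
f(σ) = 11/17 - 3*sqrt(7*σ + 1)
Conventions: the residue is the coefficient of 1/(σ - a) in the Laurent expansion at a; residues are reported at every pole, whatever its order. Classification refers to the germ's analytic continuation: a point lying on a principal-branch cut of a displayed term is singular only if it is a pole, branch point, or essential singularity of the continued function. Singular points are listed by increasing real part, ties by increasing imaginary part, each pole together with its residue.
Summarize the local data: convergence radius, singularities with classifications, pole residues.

Radius of convergence at 0: 1/7.
At -1/7: an algebraic (square-root) branch point.

Branch term (-3)*sqrt(1 - σ/(-1/7)): its argument vanishes at σ = -1/7, a square-root branch point, modulus 1/7.
The radius of convergence is the smallest modulus among the singular points: 1/7.


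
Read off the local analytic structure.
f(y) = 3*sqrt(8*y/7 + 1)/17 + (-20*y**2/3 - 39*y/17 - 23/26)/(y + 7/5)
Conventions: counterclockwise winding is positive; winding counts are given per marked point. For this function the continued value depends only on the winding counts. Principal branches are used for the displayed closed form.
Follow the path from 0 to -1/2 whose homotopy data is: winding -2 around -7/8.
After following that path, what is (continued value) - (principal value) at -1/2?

Continued minus principal equals 0.

The rational part is single-valued and drops out of the difference; each branch term changes only by its own monodromy.
(3/17)*sqrt(1 - y/(-7/8)): winding -2 is even, the square root returns to the same sheet, contribution 0.
Summing the contributions at y = -1/2 gives 0.


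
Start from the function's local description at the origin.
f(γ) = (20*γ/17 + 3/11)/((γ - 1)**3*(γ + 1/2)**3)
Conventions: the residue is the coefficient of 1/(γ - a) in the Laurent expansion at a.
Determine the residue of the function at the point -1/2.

At the order-3 pole -1/2 set g(γ) = (γ - (-1/2))^3*f(γ) = (20*γ/17 + 3/11)/(γ - 1)**3.
Order-3 pole: residue = g''(a)/2; g''(-1/2) = -13568/15147, so the residue is -6784/15147.

The residue is -6784/15147.


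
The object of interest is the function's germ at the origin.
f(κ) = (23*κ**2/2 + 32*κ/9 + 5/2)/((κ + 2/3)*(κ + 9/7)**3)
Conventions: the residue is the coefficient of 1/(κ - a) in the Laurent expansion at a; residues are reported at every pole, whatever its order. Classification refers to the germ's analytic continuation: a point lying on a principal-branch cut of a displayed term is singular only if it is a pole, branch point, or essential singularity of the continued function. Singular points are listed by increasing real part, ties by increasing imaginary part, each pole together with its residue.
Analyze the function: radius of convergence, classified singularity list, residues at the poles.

Denominator factor (κ + 9/7)^3: pole of order 3 at -9/7, modulus 9/7.
Denominator factor (κ + 2/3): pole of order 1 at -2/3, modulus 2/3.
The radius of convergence is the smallest modulus among the singular points: 2/3.
At the order-3 pole -9/7 set g(κ) = (κ - (-9/7))^3*f(κ) = (23*κ**2/2 + 32*κ/9 + 5/2)/(κ + 2/3).
Order-3 pole: residue = g''(a)/2; g''(-9/7) = -97069/2197, so the residue is -97069/4394.
At the order-1 pole -2/3 set g(κ) = (κ - (-2/3))*f(κ) = (23*κ**2/2 + 32*κ/9 + 5/2)/(κ + 9/7)**3.
Simple pole: residue = g(a) at a = -2/3, which is 97069/4394.
List the singular points by increasing real part (a conjugate pair: the negative imaginary part first).

Radius of convergence at 0: 2/3.
At -9/7: a pole of order 3; residue -97069/4394.
At -2/3: a pole of order 1; residue 97069/4394.


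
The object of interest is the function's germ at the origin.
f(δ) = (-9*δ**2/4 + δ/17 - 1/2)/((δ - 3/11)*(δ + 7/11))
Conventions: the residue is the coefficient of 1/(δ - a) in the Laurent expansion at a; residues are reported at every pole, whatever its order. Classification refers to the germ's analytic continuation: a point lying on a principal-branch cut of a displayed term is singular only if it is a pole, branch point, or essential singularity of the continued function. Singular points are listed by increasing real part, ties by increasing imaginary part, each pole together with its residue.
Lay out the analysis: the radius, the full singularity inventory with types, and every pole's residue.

Radius of convergence at 0: 3/11.
At -7/11: a pole of order 1; residue 11919/7480.
At 3/11: a pole of order 1; residue -5359/7480.

Denominator factor (δ - 3/11): pole of order 1 at 3/11, modulus 3/11.
Denominator factor (δ + 7/11): pole of order 1 at -7/11, modulus 7/11.
The radius of convergence is the smallest modulus among the singular points: 3/11.
At the order-1 pole -7/11 set g(δ) = (δ - (-7/11))*f(δ) = (-9*δ**2/4 + δ/17 - 1/2)/(δ - 3/11).
Simple pole: residue = g(a) at a = -7/11, which is 11919/7480.
At the order-1 pole 3/11 set g(δ) = (δ - (3/11))*f(δ) = (-9*δ**2/4 + δ/17 - 1/2)/(δ + 7/11).
Simple pole: residue = g(a) at a = 3/11, which is -5359/7480.
List the singular points by increasing real part (a conjugate pair: the negative imaginary part first).


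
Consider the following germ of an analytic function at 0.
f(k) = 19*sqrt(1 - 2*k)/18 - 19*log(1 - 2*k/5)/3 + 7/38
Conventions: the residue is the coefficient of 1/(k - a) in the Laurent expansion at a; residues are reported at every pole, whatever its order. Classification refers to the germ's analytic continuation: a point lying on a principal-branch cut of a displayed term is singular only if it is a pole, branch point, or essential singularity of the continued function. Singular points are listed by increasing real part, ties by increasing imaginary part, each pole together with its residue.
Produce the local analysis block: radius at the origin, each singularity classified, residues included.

Radius of convergence at 0: 1/2.
At 1/2: an algebraic (square-root) branch point.
At 5/2: a logarithmic branch point.

Branch term (19/18)*sqrt(1 - k/(1/2)): its argument vanishes at k = 1/2, a square-root branch point, modulus 1/2.
Branch term (-19/3)*log(1 - k/(5/2)): its argument vanishes at k = 5/2, a logarithmic branch point, modulus 5/2.
The radius of convergence is the smallest modulus among the singular points: 1/2.
List the singular points by increasing real part (a conjugate pair: the negative imaginary part first).


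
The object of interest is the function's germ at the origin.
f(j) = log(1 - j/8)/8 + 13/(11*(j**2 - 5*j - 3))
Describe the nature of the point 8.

The term (1/8)*log(1 - j/(8)) has argument 1 - 8/(8) = 0 at 8: a logarithmic (infinitely-sheeted) branch point; the remaining terms are analytic or single-valued there.

The point is a logarithmic branch point.


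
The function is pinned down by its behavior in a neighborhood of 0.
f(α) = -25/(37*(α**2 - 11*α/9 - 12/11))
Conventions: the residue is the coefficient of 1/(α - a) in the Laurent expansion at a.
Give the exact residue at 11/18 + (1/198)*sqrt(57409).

The residue is -(225/193103)*sqrt(57409).

The factor α**2 - 11*α/9 - 12/11 splits as (α - a)(α - a') with a = 11/18 + (1/198)*sqrt(57409), a' = 11/18 - (1/198)*sqrt(57409). At the order-1 pole a set g(α) = (α - a)*f(α) = [-25/37] / (α - a').
Simple pole: residue = g(a) at a = 11/18 + (1/198)*sqrt(57409), which is -(225/193103)*sqrt(57409).


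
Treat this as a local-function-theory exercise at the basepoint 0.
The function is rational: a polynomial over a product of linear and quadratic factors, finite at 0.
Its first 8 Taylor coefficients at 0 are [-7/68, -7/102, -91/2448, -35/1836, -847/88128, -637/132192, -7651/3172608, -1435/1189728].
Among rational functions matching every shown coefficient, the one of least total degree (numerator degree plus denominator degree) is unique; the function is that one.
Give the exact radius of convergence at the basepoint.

No rational of total degree below 2 reproduces all 8 coefficients; solving the [0/2] Pade equations on them gives f(v) = -21/(17*(v - 6)*(v - 2)), whose expansion matches every shown term.
Denominator factor (v - 6): pole of order 1 at 6, modulus 6.
Denominator factor (v - 2): pole of order 1 at 2, modulus 2.
The radius of convergence is the smallest modulus among the singular points: 2.

The radius of convergence is 2.


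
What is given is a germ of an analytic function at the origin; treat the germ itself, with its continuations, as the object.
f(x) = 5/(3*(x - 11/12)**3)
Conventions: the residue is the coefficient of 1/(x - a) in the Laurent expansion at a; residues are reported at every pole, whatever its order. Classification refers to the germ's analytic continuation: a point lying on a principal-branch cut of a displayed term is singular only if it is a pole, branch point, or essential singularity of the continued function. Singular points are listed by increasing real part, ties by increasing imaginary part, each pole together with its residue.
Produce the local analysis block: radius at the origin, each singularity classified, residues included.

Radius of convergence at 0: 11/12.
At 11/12: a pole of order 3; residue 0.

Denominator factor (x - 11/12)^3: pole of order 3 at 11/12, modulus 11/12.
The radius of convergence is the smallest modulus among the singular points: 11/12.
At the order-3 pole 11/12 set g(x) = (x - (11/12))^3*f(x) = 5/3.
Order-3 pole: residue = g''(a)/2; g''(11/12) = 0, so the residue is 0.


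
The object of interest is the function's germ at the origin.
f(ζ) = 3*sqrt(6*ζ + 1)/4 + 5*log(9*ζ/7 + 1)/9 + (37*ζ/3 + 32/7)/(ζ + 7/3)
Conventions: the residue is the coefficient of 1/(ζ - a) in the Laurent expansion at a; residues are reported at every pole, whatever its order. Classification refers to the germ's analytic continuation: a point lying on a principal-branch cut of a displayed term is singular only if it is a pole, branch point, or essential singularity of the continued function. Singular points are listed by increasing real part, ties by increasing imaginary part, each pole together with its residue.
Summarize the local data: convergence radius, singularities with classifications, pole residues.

Radius of convergence at 0: 1/6.
At -7/3: a pole of order 1; residue -1525/63.
At -7/9: a logarithmic branch point.
At -1/6: an algebraic (square-root) branch point.

Denominator factor (ζ + 7/3): pole of order 1 at -7/3, modulus 7/3.
Branch term (5/9)*log(1 - ζ/(-7/9)): its argument vanishes at ζ = -7/9, a logarithmic branch point, modulus 7/9.
Branch term (3/4)*sqrt(1 - ζ/(-1/6)): its argument vanishes at ζ = -1/6, a square-root branch point, modulus 1/6.
The radius of convergence is the smallest modulus among the singular points: 1/6.
The branch terms are analytic at -7/3 and contribute nothing to the residue; only the rational part matters.
At the order-1 pole -7/3 set g(ζ) = (ζ - (-7/3))*(rational part) = 37*ζ/3 + 32/7.
Simple pole: residue = g(a) at a = -7/3, which is -1525/63.
List the singular points by increasing real part (a conjugate pair: the negative imaginary part first).


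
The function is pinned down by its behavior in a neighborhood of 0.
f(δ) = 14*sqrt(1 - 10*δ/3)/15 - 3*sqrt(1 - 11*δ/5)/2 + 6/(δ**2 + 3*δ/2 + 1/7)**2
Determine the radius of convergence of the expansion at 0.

Denominator factor (δ**2 + 3*δ/2 + 1/7)^2: discriminant 47/28, real irrational roots -3/4 + (1/28)*sqrt(329) and -3/4 - (1/28)*sqrt(329); poles of order 2, moduli 3/4 - (1/28)*sqrt(329) and 3/4 + (1/28)*sqrt(329).
Branch term (14/15)*sqrt(1 - δ/(3/10)): its argument vanishes at δ = 3/10, a square-root branch point, modulus 3/10.
Branch term (-3/2)*sqrt(1 - δ/(5/11)): its argument vanishes at δ = 5/11, a square-root branch point, modulus 5/11.
The radius of convergence is the smallest modulus among the singular points: 3/4 - (1/28)*sqrt(329).

The radius of convergence is 3/4 - (1/28)*sqrt(329).


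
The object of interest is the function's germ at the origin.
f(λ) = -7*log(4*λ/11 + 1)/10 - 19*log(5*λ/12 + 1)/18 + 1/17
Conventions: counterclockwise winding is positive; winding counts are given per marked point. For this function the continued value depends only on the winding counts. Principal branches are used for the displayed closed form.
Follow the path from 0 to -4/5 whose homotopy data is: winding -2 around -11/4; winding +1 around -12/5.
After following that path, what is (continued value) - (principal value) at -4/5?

The rational part is single-valued and drops out of the difference; each branch term changes only by its own monodromy.
(-7/10)*log(1 - λ/(-11/4)): each positive loop around -11/4 adds 2*pi*i to the log, so winding -2 contributes (-7/10)*(-2)*2*pi*i = (14/5)*pi*i.
(-19/18)*log(1 - λ/(-12/5)): each positive loop around -12/5 adds 2*pi*i to the log, so winding +1 contributes (-19/18)*(1)*2*pi*i = -(19/9)*pi*i.
Summing the contributions at λ = -4/5 gives (31/45)*pi*i.

Continued minus principal equals (31/45)*pi*i.


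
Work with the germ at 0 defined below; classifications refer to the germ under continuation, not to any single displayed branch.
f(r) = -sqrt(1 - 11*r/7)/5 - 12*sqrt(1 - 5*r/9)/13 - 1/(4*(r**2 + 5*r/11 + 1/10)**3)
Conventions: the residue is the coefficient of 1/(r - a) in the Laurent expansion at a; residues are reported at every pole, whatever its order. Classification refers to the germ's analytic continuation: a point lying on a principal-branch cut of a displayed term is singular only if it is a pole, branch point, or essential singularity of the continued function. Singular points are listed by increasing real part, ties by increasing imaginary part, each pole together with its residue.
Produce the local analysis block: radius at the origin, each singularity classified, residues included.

Denominator factor (r**2 + 5*r/11 + 1/10)^3: discriminant -117/605, complex-conjugate roots (-5/22) + ((3/110)*sqrt(65))*i and (-5/22) - ((3/110)*sqrt(65))*i; poles of order 3, moduli (1/10)*sqrt(10) and (1/10)*sqrt(10).
Branch term (-1/5)*sqrt(1 - r/(7/11)): its argument vanishes at r = 7/11, a square-root branch point, modulus 7/11.
Branch term (-12/13)*sqrt(1 - r/(9/5)): its argument vanishes at r = 9/5, a square-root branch point, modulus 9/5.
The radius of convergence is the smallest modulus among the singular points: (1/10)*sqrt(10).
The branch terms are analytic at (-5/22) - ((3/110)*sqrt(65))*i and contribute nothing to the residue; only the rational part matters.
The factor r**2 + 5*r/11 + 1/10 splits as (r - a)(r - a') with a = (-5/22) - ((3/110)*sqrt(65))*i, a' = (-5/22) + ((3/110)*sqrt(65))*i. At the order-3 pole a set g(r) = (r - a)^3*(rational part) = [-1/4] / (r - a')^3.
Order-3 pole: residue = g''(a)/2; g''((-5/22) - ((3/110)*sqrt(65))*i) = -((4026275/177957)*sqrt(65))*i, so the residue is -((4026275/355914)*sqrt(65))*i.
The branch terms are analytic at (-5/22) + ((3/110)*sqrt(65))*i and contribute nothing to the residue; only the rational part matters.
The factor r**2 + 5*r/11 + 1/10 splits as (r - a)(r - a') with a = (-5/22) + ((3/110)*sqrt(65))*i, a' = (-5/22) - ((3/110)*sqrt(65))*i. At the order-3 pole a set g(r) = (r - a)^3*(rational part) = [-1/4] / (r - a')^3.
Order-3 pole: residue = g''(a)/2; g''((-5/22) + ((3/110)*sqrt(65))*i) = ((4026275/177957)*sqrt(65))*i, so the residue is ((4026275/355914)*sqrt(65))*i.
List the singular points by increasing real part (a conjugate pair: the negative imaginary part first).

Radius of convergence at 0: (1/10)*sqrt(10).
At (-5/22) - ((3/110)*sqrt(65))*i: a pole of order 3; residue -((4026275/355914)*sqrt(65))*i.
At (-5/22) + ((3/110)*sqrt(65))*i: a pole of order 3; residue ((4026275/355914)*sqrt(65))*i.
At 7/11: an algebraic (square-root) branch point.
At 9/5: an algebraic (square-root) branch point.


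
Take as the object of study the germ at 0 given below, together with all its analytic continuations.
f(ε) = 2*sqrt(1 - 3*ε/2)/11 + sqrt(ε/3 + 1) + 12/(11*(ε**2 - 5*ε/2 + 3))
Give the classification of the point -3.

The point is an algebraic (square-root) branch point.

The term (1)*sqrt(1 - ε/(-3)) has argument 1 - -3/(-3) = 0 at -3: a square-root (algebraic, two-sheeted) branch point; the remaining terms are analytic or single-valued there.


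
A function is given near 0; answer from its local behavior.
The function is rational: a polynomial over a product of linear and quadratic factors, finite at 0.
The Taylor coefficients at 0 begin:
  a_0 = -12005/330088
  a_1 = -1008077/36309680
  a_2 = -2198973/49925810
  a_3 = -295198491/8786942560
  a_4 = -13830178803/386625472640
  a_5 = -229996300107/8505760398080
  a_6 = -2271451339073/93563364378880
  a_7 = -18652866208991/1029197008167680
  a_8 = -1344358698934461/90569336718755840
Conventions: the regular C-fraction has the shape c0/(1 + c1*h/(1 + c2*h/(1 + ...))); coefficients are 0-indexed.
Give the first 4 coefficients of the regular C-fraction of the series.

The regular C-fraction coefficients are [-12005/330088, -2939/3850, -9313079/11315150, 478013505375/301082530991].

Taylor coefficients (read off): a_0 = -12005/330088, a_1 = -1008077/36309680, a_2 = -2198973/49925810, a_3 = -295198491/8786942560.
c0 = a_0 = -12005/330088. Peel one level at a time: if S = 1 + c*h/S' with S'(0) = 1, then c is the h-coefficient of S and S' = c*h/(S - 1).
S_1 = c0/f = 1 + (-2939/3850)*h + (-9313079/14822500)*h^2 + ...; c1 = -2939/3850.
S_2 = c1*h/(S_1 - 1) = 1 + (-9313079/11315150)*h + (2731505745/2090328482)*h^2 + ...; c2 = -9313079/11315150.
S_3 = c2*h/(S_2 - 1) = 1 + (478013505375/301082530991)*h + ...; c3 = 478013505375/301082530991.


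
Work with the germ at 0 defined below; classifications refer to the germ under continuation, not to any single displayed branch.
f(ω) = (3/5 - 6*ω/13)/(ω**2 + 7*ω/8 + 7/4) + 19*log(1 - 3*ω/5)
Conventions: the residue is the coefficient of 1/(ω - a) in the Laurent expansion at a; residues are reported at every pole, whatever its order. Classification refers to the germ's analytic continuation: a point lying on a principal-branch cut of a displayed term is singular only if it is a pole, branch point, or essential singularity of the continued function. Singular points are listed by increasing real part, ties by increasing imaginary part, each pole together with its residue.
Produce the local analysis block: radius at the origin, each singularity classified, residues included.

Radius of convergence at 0: (1/2)*sqrt(7).
At (-7/16) - ((1/16)*sqrt(399))*i: a pole of order 1; residue (-3/13) + ((139/8645)*sqrt(399))*i.
At (-7/16) + ((1/16)*sqrt(399))*i: a pole of order 1; residue (-3/13) - ((139/8645)*sqrt(399))*i.
At 5/3: a logarithmic branch point.

Denominator factor (ω**2 + 7*ω/8 + 7/4): discriminant -399/64, complex-conjugate roots (-7/16) + ((1/16)*sqrt(399))*i and (-7/16) - ((1/16)*sqrt(399))*i; poles of order 1, moduli (1/2)*sqrt(7) and (1/2)*sqrt(7).
Branch term (19)*log(1 - ω/(5/3)): its argument vanishes at ω = 5/3, a logarithmic branch point, modulus 5/3.
The radius of convergence is the smallest modulus among the singular points: (1/2)*sqrt(7).
The branch term is analytic at (-7/16) - ((1/16)*sqrt(399))*i and contributes nothing to the residue; only the rational part matters.
The factor ω**2 + 7*ω/8 + 7/4 splits as (ω - a)(ω - a') with a = (-7/16) - ((1/16)*sqrt(399))*i, a' = (-7/16) + ((1/16)*sqrt(399))*i. At the order-1 pole a set g(ω) = (ω - a)*(rational part) = [3/5 - 6*ω/13] / (ω - a').
Simple pole: residue = g(a) at a = (-7/16) - ((1/16)*sqrt(399))*i, which is (-3/13) + ((139/8645)*sqrt(399))*i.
The branch term is analytic at (-7/16) + ((1/16)*sqrt(399))*i and contributes nothing to the residue; only the rational part matters.
The factor ω**2 + 7*ω/8 + 7/4 splits as (ω - a)(ω - a') with a = (-7/16) + ((1/16)*sqrt(399))*i, a' = (-7/16) - ((1/16)*sqrt(399))*i. At the order-1 pole a set g(ω) = (ω - a)*(rational part) = [3/5 - 6*ω/13] / (ω - a').
Simple pole: residue = g(a) at a = (-7/16) + ((1/16)*sqrt(399))*i, which is (-3/13) - ((139/8645)*sqrt(399))*i.
List the singular points by increasing real part (a conjugate pair: the negative imaginary part first).


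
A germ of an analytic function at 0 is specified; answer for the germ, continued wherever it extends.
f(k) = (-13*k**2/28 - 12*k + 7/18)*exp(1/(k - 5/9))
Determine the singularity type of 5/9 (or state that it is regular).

The exponent 1/(k - (5/9)) has a pole at 5/9, so exp(1/(k - (5/9))) takes every nonzero value near it: an essential singularity (not a pole of any order).

The point is an essential singularity.


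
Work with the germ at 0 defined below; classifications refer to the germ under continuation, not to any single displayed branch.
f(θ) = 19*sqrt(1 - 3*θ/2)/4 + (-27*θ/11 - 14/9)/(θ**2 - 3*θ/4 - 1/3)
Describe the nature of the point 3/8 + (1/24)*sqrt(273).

The denominator factor θ**2 - 3*θ/4 - 1/3 vanishes at 3/8 + (1/24)*sqrt(273) and appears to the power 1; the numerator there equals -1961/792 - (9/88)*sqrt(273), nonzero, and no other factor vanishes.
The branch terms are analytic at this point.
Hence a pole whose order is the multiplicity, 1.

The point is a pole of order 1.


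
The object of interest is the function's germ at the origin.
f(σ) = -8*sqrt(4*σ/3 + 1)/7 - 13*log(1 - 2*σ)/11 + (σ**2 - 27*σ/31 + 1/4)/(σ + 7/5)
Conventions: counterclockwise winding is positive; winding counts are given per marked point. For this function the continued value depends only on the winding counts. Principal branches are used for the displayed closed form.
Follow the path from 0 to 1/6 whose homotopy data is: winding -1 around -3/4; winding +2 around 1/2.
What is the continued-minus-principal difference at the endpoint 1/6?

Continued minus principal equals ((16/21)*sqrt(11)) - ((52/11)*pi)*i.

The rational part is single-valued and drops out of the difference; each branch term changes only by its own monodromy.
(-13/11)*log(1 - σ/(1/2)): each positive loop around 1/2 adds 2*pi*i to the log, so winding +2 contributes (-13/11)*(2)*2*pi*i = -(52/11)*pi*i.
(-8/7)*sqrt(1 - σ/(-3/4)): winding -1 is odd, the square root flips sign, contributing -2*(-8/7)*sqrt(1 - (1/6)/(-3/4)) = -2*(-8/7)*sqrt(11/9) = (16/21)*sqrt(11).
Summing the contributions at σ = 1/6 gives ((16/21)*sqrt(11)) - ((52/11)*pi)*i.


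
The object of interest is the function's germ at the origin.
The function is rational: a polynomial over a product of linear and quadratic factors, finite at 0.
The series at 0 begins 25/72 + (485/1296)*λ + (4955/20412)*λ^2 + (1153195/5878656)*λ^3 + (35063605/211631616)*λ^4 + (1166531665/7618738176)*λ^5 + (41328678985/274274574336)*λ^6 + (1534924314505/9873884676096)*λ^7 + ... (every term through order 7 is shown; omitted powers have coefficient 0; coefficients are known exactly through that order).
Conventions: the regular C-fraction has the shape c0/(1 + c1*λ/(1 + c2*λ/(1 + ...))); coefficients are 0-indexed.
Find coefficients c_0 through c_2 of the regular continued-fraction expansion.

Taylor coefficients (read off): a_0 = 25/72, a_1 = 485/1296, a_2 = 4955/20412.
c0 = a_0 = 25/72. Peel one level at a time: if S = 1 + c*λ/S' with S'(0) = 1, then c is the λ-coefficient of S and S' = c*λ/(S - 1).
S_1 = c0/f = 1 + (-97/90)*λ + (8741/18900)*λ^2 + ...; c1 = -97/90.
S_2 = c1*λ/(S_1 - 1) = 1 + (8741/20370)*λ + ...; c2 = 8741/20370.

The regular C-fraction coefficients are [25/72, -97/90, 8741/20370].


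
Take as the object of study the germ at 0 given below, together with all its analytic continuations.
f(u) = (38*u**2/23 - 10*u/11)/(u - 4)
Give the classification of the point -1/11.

Denominator factors: u - 4 = -45/11 at u = -1/11 — none vanishes.
So the germ continues analytically to -1/11.

The point is a regular point.


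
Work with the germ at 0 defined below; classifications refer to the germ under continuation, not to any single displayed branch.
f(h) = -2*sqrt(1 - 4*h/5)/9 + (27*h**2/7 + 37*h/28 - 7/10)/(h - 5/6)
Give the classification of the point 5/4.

The point is an algebraic (square-root) branch point.

The term (-2/9)*sqrt(1 - h/(5/4)) has argument 1 - 5/4/(5/4) = 0 at 5/4: a square-root (algebraic, two-sheeted) branch point; the remaining terms are analytic or single-valued there.


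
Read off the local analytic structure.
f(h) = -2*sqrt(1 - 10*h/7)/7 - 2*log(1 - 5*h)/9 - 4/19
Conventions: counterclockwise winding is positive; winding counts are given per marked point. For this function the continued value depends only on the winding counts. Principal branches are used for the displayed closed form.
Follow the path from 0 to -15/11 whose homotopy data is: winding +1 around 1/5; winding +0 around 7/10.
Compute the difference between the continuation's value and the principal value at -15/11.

Continued minus principal equals -(4/9)*pi*i.

The rational part is single-valued and drops out of the difference; each branch term changes only by its own monodromy.
(-2/7)*sqrt(1 - h/(7/10)): winding +0 is even, the square root returns to the same sheet, contribution 0.
(-2/9)*log(1 - h/(1/5)): each positive loop around 1/5 adds 2*pi*i to the log, so winding +1 contributes (-2/9)*(1)*2*pi*i = -(4/9)*pi*i.
Summing the contributions at h = -15/11 gives -(4/9)*pi*i.


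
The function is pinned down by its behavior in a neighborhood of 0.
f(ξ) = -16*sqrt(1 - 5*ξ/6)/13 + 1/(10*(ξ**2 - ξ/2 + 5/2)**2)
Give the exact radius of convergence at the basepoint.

The radius of convergence is 6/5.

Denominator factor (ξ**2 - ξ/2 + 5/2)^2: discriminant -39/4, complex-conjugate roots (1/4) + ((1/4)*sqrt(39))*i and (1/4) - ((1/4)*sqrt(39))*i; poles of order 2, moduli (1/2)*sqrt(10) and (1/2)*sqrt(10).
Branch term (-16/13)*sqrt(1 - ξ/(6/5)): its argument vanishes at ξ = 6/5, a square-root branch point, modulus 6/5.
The radius of convergence is the smallest modulus among the singular points: 6/5.


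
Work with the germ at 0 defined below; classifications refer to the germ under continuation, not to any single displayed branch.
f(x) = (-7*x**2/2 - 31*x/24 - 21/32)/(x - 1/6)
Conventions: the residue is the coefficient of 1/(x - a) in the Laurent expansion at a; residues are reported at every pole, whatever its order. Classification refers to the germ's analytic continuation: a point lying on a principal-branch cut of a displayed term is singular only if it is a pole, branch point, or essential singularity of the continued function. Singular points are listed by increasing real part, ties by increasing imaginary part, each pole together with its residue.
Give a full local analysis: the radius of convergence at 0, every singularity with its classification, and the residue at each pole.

Radius of convergence at 0: 1/6.
At 1/6: a pole of order 1; residue -31/32.

Denominator factor (x - 1/6): pole of order 1 at 1/6, modulus 1/6.
The radius of convergence is the smallest modulus among the singular points: 1/6.
At the order-1 pole 1/6 set g(x) = (x - (1/6))*f(x) = -7*x**2/2 - 31*x/24 - 21/32.
Simple pole: residue = g(a) at a = 1/6, which is -31/32.


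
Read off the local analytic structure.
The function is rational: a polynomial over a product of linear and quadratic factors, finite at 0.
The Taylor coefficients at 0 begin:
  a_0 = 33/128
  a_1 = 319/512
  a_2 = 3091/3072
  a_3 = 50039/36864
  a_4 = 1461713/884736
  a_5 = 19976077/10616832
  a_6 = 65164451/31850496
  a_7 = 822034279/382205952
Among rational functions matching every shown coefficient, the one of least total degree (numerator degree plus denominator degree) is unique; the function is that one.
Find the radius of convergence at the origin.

No rational of total degree below 3 reproduces all 8 coefficients; solving the [0/3] Pade equations on them gives f(ρ) = -1/(2*(ρ - 4/3)**2*(ρ - 12/11)), whose expansion matches every shown term.
Denominator factor (ρ - 4/3)^2: pole of order 2 at 4/3, modulus 4/3.
Denominator factor (ρ - 12/11): pole of order 1 at 12/11, modulus 12/11.
The radius of convergence is the smallest modulus among the singular points: 12/11.

The radius of convergence is 12/11.


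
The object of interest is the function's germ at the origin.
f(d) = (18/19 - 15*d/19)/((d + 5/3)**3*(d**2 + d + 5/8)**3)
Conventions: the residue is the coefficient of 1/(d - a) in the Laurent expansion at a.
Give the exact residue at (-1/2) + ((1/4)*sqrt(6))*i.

The residue is (-965927006208/579833984375) - ((670641672384/579833984375)*sqrt(6))*i.

The factor d**2 + d + 5/8 splits as (d - a)(d - a') with a = (-1/2) + ((1/4)*sqrt(6))*i, a' = (-1/2) - ((1/4)*sqrt(6))*i. At the order-3 pole a set g(d) = (d - a)^3*f(d) = [(18/19 - 15*d/19)/(d + 5/3)**3] / (d - a')^3.
Order-3 pole: residue = g''(a)/2; g''((-1/2) + ((1/4)*sqrt(6))*i) = (-1931854012416/579833984375) - ((1341283344768/579833984375)*sqrt(6))*i, so the residue is (-965927006208/579833984375) - ((670641672384/579833984375)*sqrt(6))*i.


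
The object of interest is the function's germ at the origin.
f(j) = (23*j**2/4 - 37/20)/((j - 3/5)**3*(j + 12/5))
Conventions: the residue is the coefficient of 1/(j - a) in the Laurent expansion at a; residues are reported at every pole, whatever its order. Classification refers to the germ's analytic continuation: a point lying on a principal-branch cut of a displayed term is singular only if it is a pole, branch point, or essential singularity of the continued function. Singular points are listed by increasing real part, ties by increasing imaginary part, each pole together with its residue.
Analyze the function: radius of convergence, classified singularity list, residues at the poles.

Radius of convergence at 0: 3/5.
At -12/5: a pole of order 1; residue -3127/2700.
At 3/5: a pole of order 3; residue 3127/2700.

Denominator factor (j - 3/5)^3: pole of order 3 at 3/5, modulus 3/5.
Denominator factor (j + 12/5): pole of order 1 at -12/5, modulus 12/5.
The radius of convergence is the smallest modulus among the singular points: 3/5.
At the order-1 pole -12/5 set g(j) = (j - (-12/5))*f(j) = (23*j**2/4 - 37/20)/(j - 3/5)**3.
Simple pole: residue = g(a) at a = -12/5, which is -3127/2700.
At the order-3 pole 3/5 set g(j) = (j - (3/5))^3*f(j) = (23*j**2/4 - 37/20)/(j + 12/5).
Order-3 pole: residue = g''(a)/2; g''(3/5) = 3127/1350, so the residue is 3127/2700.
List the singular points by increasing real part (a conjugate pair: the negative imaginary part first).


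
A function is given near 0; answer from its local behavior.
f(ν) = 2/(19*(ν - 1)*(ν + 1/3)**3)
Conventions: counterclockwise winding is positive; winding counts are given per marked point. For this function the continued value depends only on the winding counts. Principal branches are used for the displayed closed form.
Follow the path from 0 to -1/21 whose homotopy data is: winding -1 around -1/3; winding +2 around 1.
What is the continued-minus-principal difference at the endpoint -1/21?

Continued minus principal equals 0.

The function is rational, hence single-valued: continuing it around any pole returns the same value, so the difference is 0.
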